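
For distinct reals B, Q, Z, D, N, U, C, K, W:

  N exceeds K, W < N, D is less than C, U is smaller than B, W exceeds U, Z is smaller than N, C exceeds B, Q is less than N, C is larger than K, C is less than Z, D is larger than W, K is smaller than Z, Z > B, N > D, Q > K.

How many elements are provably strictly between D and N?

2

The relations place D below N. An element lies strictly between them when it is forced above D and also forced below N.
Above D: {C, Z}. Below N: {K, U, Q, W, B, C, Z}.
Intersection: {C, Z} — 2.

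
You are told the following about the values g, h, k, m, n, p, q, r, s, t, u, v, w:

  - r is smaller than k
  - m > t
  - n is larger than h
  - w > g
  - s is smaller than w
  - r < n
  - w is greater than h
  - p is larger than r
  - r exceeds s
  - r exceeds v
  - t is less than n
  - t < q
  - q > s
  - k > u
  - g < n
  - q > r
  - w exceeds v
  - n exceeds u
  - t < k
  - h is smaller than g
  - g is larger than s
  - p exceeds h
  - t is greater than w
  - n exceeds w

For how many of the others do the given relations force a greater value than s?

9

From s the given relations immediately reach r, g, w, q.
From those, t, p, n, k — 8 in total.
From those, m — 9 in total.
No other element is forced above s by the given relations, so the count is 9.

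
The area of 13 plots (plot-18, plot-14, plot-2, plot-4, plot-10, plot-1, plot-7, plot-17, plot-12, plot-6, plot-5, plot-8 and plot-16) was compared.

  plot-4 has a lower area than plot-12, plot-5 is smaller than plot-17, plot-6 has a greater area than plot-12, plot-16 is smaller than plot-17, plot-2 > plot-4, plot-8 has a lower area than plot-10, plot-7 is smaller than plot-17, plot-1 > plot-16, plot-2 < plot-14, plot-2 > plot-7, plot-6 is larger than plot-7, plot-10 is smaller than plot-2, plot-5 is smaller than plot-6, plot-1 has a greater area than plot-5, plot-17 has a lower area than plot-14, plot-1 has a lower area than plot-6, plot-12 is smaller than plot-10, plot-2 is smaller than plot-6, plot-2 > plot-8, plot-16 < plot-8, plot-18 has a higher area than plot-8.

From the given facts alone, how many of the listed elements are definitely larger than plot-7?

The elements the relations force above plot-7 are plot-17, plot-2, plot-6, plot-14 — no chain reaches any other.
That is 4.

4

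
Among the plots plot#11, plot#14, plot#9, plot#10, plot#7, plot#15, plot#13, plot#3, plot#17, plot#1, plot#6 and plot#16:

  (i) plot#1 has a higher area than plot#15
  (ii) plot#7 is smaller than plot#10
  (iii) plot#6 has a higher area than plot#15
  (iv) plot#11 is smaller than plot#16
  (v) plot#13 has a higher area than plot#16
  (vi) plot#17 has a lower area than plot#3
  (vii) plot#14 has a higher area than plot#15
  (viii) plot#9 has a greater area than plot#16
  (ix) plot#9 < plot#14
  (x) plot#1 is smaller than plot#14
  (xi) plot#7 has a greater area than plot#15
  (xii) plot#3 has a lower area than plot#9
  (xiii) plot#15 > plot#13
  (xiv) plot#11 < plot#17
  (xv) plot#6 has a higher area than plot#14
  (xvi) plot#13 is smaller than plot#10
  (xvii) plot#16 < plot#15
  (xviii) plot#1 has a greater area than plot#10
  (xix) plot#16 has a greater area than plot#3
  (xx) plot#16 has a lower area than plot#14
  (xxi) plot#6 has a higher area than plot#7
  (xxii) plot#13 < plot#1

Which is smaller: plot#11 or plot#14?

plot#11

Chaining the given relations: plot#11 < plot#17 < plot#3 < plot#16 < plot#13 < plot#15 < plot#7 < plot#10 < plot#1 < plot#14.
So plot#11 < plot#14; plot#11 is the smaller of the two.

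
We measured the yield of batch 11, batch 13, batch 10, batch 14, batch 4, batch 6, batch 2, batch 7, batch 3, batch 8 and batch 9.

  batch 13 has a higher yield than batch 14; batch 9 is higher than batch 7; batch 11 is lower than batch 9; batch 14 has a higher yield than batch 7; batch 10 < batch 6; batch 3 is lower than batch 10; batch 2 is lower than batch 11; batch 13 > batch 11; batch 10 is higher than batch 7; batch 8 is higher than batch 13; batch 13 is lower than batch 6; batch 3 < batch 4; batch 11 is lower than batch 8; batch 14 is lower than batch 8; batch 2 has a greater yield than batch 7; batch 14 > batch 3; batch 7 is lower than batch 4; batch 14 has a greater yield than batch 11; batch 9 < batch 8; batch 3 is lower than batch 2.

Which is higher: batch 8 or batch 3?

batch 3 < batch 2 and batch 2 < batch 11 give batch 3 < batch 11.
With batch 11 < batch 14: batch 3 < batch 2 < batch 11 < batch 14.
Then batch 14 < batch 13 extends the chain to batch 13.
With batch 13 < batch 8: batch 3 < batch 2 < batch 11 < batch 14 < batch 13 < batch 8.
So batch 3 < batch 8; batch 8 is the higher of the two.

batch 8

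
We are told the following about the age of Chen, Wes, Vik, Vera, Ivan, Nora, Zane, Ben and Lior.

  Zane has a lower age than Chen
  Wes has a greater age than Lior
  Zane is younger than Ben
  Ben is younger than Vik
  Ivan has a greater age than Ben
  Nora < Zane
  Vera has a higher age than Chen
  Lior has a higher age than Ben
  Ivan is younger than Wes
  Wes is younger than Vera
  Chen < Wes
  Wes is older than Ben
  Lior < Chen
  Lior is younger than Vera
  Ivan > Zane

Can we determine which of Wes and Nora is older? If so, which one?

Nora < Zane and Zane < Ben give Nora < Ben.
Then Ben < Lior extends the chain to Lior.
Then Lior < Chen extends the chain to Chen.
With Chen < Wes: Nora < Zane < Ben < Lior < Chen < Wes.
So Wes is older.

Wes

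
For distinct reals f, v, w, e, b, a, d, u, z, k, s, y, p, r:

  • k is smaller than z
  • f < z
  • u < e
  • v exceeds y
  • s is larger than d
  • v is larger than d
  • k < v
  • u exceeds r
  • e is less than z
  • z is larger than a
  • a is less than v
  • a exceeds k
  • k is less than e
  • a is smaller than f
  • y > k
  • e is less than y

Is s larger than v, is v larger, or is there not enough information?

undetermined

Following every chain through s: below s we get d.
v is not reached, and no chain runs the other way from v to s.
So the given relations leave the order of s and v undetermined.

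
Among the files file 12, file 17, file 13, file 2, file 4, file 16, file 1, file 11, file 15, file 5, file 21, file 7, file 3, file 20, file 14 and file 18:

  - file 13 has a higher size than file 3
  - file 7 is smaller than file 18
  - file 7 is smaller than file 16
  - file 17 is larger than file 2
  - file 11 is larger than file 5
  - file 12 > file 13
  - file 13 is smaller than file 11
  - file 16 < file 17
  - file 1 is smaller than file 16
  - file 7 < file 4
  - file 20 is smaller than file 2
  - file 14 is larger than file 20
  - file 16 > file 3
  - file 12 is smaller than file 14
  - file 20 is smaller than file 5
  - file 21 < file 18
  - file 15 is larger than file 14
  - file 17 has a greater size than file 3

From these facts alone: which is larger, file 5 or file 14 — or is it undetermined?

Following every chain through file 5: above file 5 we get file 11; below file 5 we get file 20.
file 14 is not reached, and no chain runs the other way from file 14 to file 5.
So the given relations leave the order of file 5 and file 14 undetermined.

undetermined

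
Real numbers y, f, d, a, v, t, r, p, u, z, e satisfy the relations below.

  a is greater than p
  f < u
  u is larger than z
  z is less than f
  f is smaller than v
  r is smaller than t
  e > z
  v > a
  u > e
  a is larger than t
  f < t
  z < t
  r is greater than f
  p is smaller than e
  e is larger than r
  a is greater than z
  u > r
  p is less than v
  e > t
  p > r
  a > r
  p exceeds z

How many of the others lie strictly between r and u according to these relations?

3

The relations place r below u. An element lies strictly between them when it is forced above r and also forced below u.
Above r: {t, p, a, v, e}. Below u: {z, f, t, p, e}.
Intersection: {t, p, e} — 3.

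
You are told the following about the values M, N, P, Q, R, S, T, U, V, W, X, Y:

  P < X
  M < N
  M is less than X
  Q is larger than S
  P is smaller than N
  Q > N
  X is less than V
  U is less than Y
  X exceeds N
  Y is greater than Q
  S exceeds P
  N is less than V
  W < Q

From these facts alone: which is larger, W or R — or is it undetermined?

undetermined

Following every chain through W: above W we get Q, Y.
R is not reached, and no chain runs the other way from R to W.
So the given relations leave the order of W and R undetermined.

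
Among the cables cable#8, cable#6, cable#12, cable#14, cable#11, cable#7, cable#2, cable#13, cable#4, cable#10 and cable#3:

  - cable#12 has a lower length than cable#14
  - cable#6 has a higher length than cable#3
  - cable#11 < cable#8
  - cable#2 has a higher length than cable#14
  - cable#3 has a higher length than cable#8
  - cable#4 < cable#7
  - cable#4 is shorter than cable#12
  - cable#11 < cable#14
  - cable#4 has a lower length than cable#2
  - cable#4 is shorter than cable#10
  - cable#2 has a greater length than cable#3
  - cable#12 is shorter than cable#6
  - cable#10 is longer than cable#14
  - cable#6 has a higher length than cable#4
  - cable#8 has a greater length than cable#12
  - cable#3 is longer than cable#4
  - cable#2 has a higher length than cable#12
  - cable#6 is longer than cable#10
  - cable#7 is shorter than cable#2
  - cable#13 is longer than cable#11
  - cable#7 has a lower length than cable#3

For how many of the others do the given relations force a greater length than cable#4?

8

Directly above cable#4: cable#12, cable#7, cable#10, cable#3, cable#6, cable#2.
One step further: cable#14, cable#8 (8 so far).
Nothing else is reachable above cable#4; 8 in all.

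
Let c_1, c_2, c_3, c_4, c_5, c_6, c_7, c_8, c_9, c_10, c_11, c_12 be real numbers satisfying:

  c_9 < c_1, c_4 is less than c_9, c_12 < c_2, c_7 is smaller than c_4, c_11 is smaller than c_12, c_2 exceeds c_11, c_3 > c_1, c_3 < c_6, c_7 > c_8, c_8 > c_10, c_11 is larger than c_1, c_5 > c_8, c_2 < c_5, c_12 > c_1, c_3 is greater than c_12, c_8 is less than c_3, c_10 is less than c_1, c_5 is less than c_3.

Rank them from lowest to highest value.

c_10 < c_8 < c_7 < c_4 < c_9 < c_1 < c_11 < c_12 < c_2 < c_5 < c_3 < c_6

Nothing is placed below c_10, so it is least; from there c_10 < c_8; c_8 < c_7; c_7 < c_4; c_4 < c_9; c_9 < c_1; c_1 < c_11; c_11 < c_12; c_12 < c_2; c_2 < c_5; c_5 < c_3; c_3 < c_6, each given directly.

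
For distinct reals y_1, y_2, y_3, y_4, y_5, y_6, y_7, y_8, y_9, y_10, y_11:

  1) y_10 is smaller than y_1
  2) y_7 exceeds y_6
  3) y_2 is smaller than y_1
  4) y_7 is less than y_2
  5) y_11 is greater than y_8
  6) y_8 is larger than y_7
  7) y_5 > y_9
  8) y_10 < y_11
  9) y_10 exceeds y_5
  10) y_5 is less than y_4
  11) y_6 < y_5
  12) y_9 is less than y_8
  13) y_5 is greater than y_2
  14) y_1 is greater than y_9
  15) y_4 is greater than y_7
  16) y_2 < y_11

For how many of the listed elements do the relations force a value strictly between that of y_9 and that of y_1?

The relations place y_9 below y_1. An element lies strictly between them when it is forced above y_9 and also forced below y_1.
Above y_9: {y_5, y_10, y_8, y_4, y_11}. Below y_1: {y_6, y_7, y_2, y_5, y_10}.
Intersection: {y_5, y_10} — 2.

2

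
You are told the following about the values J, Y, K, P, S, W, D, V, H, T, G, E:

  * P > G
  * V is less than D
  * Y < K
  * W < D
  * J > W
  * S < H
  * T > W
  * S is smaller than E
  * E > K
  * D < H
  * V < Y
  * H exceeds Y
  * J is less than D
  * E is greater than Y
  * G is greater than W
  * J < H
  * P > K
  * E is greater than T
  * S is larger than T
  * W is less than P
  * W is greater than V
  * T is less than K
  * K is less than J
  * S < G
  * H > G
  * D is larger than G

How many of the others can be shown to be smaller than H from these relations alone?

The elements the relations force below H are V, W, T, Y, K, S, G, J, D — no chain reaches any other.
That is 9.

9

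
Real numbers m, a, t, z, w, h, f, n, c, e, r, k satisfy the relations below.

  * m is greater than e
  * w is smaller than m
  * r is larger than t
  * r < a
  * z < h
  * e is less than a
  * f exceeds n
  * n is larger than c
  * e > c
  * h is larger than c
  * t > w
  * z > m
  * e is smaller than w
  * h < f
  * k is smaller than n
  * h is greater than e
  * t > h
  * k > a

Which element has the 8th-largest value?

z

The consecutive relations fix a unique order: c < e < w < m < z < h < t < r < a < k < n < f.
The 8th largest is z.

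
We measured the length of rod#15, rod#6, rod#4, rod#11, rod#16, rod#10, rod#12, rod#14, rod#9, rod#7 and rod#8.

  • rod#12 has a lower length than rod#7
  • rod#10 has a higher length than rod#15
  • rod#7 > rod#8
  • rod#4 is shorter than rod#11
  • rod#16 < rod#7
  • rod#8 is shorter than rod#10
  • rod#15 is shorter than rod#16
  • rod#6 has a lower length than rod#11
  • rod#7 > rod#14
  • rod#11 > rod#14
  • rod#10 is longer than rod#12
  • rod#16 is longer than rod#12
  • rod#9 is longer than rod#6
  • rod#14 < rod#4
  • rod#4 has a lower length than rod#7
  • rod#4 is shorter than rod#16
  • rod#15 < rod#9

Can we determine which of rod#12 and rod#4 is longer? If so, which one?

Following every chain through rod#12: above rod#12 we get rod#16, rod#7, rod#10.
rod#4 is not reached, and no chain runs the other way from rod#4 to rod#12.
So the given relations leave the order of rod#12 and rod#4 undetermined.

undetermined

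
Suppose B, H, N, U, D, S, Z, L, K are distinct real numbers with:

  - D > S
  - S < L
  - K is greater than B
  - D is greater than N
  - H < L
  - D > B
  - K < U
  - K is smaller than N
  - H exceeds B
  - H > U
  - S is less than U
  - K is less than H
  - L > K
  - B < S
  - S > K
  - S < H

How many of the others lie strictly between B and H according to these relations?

Chaining upward from B reaches: K, S, U, L, N, D.
Chaining downward from H reaches: K, S, U.
Strictly between B and H are those in both lists: K, S, U — 3 elements.

3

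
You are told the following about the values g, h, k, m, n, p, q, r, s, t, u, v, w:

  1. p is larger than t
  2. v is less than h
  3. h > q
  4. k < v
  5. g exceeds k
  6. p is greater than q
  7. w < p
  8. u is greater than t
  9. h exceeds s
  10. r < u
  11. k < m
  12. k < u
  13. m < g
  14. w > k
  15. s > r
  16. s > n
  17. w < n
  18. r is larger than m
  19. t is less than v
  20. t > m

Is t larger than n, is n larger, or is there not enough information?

Following every chain through n: above n we get s, h; below n we get k, w.
t is not reached, and no chain runs the other way from t to n.
So the given relations leave the order of n and t undetermined.

undetermined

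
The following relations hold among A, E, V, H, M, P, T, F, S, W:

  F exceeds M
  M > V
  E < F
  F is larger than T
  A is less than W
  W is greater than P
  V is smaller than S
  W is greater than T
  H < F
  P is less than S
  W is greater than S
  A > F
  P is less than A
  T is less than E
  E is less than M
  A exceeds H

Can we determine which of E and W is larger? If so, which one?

W

Link the given pairs in sequence: E < M; M < F; F < A; A < W.
Together: E < M < F < A < W.
So W is larger.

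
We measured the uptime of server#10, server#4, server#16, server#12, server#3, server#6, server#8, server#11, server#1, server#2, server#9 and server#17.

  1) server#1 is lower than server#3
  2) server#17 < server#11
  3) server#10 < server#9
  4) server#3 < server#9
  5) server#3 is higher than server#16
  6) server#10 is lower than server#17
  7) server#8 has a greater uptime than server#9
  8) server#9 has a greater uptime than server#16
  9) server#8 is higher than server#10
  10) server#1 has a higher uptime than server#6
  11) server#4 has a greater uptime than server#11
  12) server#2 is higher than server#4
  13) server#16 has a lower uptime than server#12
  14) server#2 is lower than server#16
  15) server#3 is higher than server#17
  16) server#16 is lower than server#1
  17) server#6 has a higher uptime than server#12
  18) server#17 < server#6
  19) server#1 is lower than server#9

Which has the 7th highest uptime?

server#16

Piecing the relations together gives one ordering: server#10 < server#17 < server#11 < server#4 < server#2 < server#16 < server#12 < server#6 < server#1 < server#3 < server#9 < server#8.
The 7th largest is server#16.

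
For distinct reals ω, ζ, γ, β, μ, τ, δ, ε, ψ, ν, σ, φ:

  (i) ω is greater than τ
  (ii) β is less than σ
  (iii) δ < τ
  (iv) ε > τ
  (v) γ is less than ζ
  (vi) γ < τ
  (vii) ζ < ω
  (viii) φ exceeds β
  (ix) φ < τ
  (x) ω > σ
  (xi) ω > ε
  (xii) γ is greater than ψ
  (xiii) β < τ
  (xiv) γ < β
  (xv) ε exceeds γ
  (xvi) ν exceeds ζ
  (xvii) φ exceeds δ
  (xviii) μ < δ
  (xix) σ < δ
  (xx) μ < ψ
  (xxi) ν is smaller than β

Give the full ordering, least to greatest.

Nothing is placed below μ, so it is least; from there μ < ψ; ψ < γ; γ < ζ; ζ < ν; ν < β; β < σ; σ < δ; δ < φ; φ < τ; τ < ε; ε < ω, each given directly.

μ < ψ < γ < ζ < ν < β < σ < δ < φ < τ < ε < ω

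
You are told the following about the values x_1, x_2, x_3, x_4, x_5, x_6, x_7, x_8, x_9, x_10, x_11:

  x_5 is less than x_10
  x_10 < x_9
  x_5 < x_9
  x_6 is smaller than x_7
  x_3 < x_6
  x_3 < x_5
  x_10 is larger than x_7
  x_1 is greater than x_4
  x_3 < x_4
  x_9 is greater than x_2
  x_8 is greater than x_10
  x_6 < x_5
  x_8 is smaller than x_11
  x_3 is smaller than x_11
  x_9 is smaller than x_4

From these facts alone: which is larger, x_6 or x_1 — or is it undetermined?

x_6 < x_5 < x_10 < x_9 < x_4 < x_1, by transitivity through x_5, x_10, x_9, x_4.
So x_1 is larger.

x_1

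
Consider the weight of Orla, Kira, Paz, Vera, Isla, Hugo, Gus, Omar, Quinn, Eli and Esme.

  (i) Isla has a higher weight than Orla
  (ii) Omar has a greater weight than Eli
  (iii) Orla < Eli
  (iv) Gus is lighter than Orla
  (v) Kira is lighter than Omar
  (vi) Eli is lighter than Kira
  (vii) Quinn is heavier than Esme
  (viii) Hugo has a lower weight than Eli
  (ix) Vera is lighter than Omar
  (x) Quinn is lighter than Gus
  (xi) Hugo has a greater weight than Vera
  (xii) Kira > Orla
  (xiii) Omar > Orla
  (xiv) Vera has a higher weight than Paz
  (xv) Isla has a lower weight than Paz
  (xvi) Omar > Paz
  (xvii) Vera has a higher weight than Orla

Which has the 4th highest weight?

Chaining the given pairs: Esme < Quinn < Gus < Orla < Isla < Paz < Vera < Hugo < Eli < Kira < Omar.
The 4th largest is Hugo.

Hugo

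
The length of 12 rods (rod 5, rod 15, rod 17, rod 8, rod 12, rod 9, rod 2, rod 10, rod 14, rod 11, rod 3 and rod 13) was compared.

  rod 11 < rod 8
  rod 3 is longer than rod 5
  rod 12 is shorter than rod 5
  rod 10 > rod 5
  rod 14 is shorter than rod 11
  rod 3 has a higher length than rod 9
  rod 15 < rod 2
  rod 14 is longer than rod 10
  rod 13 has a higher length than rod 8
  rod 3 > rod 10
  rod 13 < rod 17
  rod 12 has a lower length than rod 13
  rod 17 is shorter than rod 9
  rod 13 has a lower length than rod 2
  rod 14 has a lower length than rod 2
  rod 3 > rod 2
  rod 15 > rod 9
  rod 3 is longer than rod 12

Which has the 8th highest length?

Chaining the given pairs: rod 12 < rod 5 < rod 10 < rod 14 < rod 11 < rod 8 < rod 13 < rod 17 < rod 9 < rod 15 < rod 2 < rod 3.
Counting 8 from the largest end gives rod 11.

rod 11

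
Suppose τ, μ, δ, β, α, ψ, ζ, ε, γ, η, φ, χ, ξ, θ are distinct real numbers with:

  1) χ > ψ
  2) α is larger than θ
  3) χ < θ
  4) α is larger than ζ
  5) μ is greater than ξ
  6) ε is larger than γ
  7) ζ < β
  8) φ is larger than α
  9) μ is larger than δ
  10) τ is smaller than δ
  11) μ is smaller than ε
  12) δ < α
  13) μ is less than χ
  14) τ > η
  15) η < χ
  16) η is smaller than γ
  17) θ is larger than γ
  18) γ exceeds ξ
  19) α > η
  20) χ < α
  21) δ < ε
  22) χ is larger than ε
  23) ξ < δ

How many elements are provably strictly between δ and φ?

5

Chaining upward from δ reaches: μ, ε, χ, θ, α.
Chaining downward from φ reaches: ξ, η, τ, ζ, μ, ψ, γ, ε, χ, θ, α.
Strictly between δ and φ are those in both lists: μ, ε, χ, θ, α — 5 elements.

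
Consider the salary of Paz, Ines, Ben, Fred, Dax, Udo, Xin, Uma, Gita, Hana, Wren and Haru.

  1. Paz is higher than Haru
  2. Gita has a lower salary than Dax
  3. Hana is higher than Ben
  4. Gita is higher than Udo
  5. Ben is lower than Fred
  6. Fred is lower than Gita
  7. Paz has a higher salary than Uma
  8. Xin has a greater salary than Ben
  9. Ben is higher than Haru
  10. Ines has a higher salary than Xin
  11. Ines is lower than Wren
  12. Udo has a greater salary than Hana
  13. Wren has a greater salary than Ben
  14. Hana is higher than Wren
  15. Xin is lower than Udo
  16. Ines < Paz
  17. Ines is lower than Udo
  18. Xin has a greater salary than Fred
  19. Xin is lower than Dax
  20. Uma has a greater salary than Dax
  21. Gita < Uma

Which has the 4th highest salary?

Gita

Chaining the given pairs: Haru < Ben < Fred < Xin < Ines < Wren < Hana < Udo < Gita < Dax < Uma < Paz.
The 4th largest is Gita.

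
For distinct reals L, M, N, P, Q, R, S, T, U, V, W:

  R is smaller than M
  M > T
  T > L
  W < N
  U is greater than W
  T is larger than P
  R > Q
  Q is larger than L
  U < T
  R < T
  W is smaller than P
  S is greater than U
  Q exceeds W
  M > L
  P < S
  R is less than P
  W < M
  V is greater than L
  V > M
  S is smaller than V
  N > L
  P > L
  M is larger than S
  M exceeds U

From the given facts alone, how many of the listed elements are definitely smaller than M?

The elements the relations force below M are W, L, Q, U, R, P, T, S — no chain reaches any other.
That is 8.

8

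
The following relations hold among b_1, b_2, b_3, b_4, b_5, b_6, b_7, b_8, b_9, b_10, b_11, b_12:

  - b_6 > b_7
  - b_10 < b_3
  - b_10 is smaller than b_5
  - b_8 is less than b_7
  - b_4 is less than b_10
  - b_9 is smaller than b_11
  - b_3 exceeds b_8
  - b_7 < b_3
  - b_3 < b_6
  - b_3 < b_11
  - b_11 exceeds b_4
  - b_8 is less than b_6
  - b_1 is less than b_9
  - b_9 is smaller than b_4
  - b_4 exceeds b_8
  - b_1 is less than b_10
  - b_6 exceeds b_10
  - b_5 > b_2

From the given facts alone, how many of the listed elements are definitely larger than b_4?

The elements the relations force above b_4 are b_10, b_3, b_5, b_6, b_11 — no chain reaches any other.
That is 5.

5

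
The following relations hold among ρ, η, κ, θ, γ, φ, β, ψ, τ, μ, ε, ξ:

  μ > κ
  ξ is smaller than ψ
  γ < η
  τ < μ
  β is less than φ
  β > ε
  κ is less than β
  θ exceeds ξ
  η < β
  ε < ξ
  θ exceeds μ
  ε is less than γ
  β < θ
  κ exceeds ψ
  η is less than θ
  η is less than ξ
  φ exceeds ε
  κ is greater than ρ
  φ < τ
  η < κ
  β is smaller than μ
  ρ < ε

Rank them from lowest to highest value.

Nothing is placed below ρ, so it is least; from there ρ < ε; ε < γ; γ < η; η < ξ; ξ < ψ; ψ < κ; κ < β; β < φ; φ < τ; τ < μ; μ < θ, each given directly.

ρ < ε < γ < η < ξ < ψ < κ < β < φ < τ < μ < θ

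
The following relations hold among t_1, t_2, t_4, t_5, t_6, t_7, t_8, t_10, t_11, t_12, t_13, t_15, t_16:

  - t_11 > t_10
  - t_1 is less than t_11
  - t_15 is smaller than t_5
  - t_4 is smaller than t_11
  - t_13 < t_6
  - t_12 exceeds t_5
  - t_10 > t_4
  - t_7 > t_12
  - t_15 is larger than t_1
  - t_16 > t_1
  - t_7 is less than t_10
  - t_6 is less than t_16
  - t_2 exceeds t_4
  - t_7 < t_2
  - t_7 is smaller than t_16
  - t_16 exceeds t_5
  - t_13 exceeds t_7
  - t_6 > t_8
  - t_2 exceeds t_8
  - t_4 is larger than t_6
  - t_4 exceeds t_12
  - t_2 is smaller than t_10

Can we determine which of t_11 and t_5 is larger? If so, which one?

t_11

t_5 < t_12 and t_12 < t_7 give t_5 < t_7.
Then t_7 < t_13 extends the chain to t_13.
With t_13 < t_6: t_5 < t_12 < t_7 < t_13 < t_6.
With t_6 < t_4: t_5 < t_12 < t_7 < t_13 < t_6 < t_4.
With t_4 < t_2: t_5 < t_12 < t_7 < t_13 < t_6 < t_4 < t_2.
Then t_2 < t_10 extends the chain to t_10.
Then t_10 < t_11 extends the chain to t_11.
So t_11 is larger.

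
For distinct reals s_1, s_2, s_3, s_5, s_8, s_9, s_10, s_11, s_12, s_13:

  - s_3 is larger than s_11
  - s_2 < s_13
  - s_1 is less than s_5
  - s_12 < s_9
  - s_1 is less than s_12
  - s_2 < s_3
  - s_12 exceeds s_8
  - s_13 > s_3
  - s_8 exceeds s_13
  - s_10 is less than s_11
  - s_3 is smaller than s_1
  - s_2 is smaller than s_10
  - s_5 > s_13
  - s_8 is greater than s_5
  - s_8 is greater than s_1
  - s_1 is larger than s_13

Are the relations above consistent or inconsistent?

The single ordering s_2 < s_10 < s_11 < s_3 < s_13 < s_1 < s_5 < s_8 < s_12 < s_9 satisfies every listed relation, so no contradiction arises.

consistent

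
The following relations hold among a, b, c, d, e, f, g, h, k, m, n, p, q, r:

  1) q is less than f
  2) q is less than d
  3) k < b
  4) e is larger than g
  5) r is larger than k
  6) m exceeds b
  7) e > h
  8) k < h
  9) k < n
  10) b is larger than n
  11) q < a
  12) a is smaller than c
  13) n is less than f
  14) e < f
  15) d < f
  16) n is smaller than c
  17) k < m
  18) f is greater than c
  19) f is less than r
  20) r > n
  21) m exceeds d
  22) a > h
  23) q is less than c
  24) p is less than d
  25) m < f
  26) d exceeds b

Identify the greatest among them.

r

Chaining downward from r: directly below it, k, n, f; then q, d, c, m, e; then g, b, h, p, a.
That covers every other element, and nothing is given above r, so r is the greatest.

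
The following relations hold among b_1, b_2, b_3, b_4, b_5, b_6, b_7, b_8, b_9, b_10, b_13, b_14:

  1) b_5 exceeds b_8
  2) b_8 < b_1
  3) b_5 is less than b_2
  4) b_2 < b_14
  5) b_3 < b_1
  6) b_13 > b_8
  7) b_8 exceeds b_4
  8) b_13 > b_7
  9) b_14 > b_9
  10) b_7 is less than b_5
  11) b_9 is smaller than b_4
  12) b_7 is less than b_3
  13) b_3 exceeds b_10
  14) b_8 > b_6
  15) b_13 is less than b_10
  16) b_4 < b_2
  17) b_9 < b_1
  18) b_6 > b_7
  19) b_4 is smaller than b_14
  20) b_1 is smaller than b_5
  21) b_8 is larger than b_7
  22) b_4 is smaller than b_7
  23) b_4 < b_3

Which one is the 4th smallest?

Piecing the relations together gives one ordering: b_9 < b_4 < b_7 < b_6 < b_8 < b_13 < b_10 < b_3 < b_1 < b_5 < b_2 < b_14.
Counting 4 from the smallest end gives b_6.

b_6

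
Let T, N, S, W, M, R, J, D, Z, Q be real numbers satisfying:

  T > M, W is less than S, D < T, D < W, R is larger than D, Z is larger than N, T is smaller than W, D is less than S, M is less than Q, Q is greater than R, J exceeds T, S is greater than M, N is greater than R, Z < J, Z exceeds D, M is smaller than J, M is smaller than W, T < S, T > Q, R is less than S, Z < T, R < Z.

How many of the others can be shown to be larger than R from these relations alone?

7

The elements the relations force above R are Q, N, Z, T, J, W, S — no chain reaches any other.
That is 7.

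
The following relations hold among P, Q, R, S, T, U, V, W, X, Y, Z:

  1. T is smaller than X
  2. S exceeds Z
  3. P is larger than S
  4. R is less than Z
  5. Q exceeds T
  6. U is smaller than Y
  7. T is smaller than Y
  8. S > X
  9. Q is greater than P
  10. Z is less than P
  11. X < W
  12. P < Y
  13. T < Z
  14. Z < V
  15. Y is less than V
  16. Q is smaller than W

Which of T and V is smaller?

T < Z and Z < S give T < S.
Then S < P extends the chain to P.
With P < Y: T < Z < S < P < Y.
With Y < V: T < Z < S < P < Y < V.
So T < V; T is the smaller of the two.

T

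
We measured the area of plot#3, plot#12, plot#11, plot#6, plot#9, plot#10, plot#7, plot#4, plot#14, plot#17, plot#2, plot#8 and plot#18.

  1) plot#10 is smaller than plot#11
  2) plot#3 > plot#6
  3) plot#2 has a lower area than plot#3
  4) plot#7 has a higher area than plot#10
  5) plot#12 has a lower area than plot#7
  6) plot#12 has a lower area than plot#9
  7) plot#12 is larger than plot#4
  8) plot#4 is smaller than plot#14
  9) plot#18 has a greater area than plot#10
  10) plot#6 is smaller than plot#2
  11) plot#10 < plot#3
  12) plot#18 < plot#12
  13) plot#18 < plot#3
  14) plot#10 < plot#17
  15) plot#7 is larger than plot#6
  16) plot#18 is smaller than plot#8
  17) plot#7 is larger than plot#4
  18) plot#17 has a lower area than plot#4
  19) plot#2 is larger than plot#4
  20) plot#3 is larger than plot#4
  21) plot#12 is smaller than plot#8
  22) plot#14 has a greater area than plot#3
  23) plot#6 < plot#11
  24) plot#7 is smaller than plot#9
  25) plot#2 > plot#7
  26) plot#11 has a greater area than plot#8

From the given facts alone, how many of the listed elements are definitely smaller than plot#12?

From plot#12 the given relations immediately reach plot#4, plot#18.
From those, plot#10, plot#17 — 4 in total.
Nothing else is reachable below plot#12; 4 in all.

4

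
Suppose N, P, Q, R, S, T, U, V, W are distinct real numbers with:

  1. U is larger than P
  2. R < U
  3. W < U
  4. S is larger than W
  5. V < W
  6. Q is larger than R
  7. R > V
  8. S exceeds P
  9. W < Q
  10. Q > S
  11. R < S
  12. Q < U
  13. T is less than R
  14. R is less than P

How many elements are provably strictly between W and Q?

1

The relations place W below Q. An element lies strictly between them when it is forced above W and also forced below Q.
Above W: {S, U}. Below Q: {T, V, R, P, S}.
Intersection: {S} — 1.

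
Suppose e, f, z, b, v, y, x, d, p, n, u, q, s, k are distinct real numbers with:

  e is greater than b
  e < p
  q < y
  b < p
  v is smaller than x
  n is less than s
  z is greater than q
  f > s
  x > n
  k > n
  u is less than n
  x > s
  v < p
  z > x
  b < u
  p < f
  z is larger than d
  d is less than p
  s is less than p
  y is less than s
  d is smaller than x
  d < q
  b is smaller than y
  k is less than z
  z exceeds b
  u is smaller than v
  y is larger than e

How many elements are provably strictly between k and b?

2

Chaining upward from b reaches: u, e, n, v, y, s, p, x, z, f.
Chaining downward from k reaches: u, n.
Strictly between b and k are those in both lists: u, n — 2 elements.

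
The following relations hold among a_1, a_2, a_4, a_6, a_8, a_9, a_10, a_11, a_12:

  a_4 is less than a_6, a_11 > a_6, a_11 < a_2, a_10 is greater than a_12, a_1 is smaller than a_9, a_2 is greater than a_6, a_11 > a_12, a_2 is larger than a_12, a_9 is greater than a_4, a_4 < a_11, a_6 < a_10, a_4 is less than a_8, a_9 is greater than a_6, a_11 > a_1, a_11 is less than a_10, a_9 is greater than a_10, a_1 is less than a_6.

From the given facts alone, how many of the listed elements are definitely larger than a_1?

5

The elements the relations force above a_1 are a_6, a_11, a_2, a_10, a_9 — no chain reaches any other.
That is 5.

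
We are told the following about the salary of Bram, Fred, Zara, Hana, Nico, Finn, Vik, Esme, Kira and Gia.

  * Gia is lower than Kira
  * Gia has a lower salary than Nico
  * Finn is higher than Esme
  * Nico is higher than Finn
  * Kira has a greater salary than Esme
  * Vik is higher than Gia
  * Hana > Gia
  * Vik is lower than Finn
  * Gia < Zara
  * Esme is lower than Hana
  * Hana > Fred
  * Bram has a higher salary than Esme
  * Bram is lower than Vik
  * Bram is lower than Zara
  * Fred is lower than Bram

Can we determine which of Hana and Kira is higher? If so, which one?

Following every chain through Kira: below Kira we get Esme, Gia.
Hana is not reached, and no chain runs the other way from Hana to Kira.
So the given relations leave the order of Kira and Hana undetermined.

undetermined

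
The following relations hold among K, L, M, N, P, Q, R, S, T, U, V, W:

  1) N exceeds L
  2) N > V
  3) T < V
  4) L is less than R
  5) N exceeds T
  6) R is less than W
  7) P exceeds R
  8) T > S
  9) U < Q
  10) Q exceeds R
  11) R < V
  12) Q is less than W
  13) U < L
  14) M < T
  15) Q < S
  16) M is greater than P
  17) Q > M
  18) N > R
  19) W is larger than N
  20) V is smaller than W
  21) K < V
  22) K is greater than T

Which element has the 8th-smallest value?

Piecing the relations together gives one ordering: U < L < R < P < M < Q < S < T < K < V < N < W.
Counting 8 from the smallest end gives T.

T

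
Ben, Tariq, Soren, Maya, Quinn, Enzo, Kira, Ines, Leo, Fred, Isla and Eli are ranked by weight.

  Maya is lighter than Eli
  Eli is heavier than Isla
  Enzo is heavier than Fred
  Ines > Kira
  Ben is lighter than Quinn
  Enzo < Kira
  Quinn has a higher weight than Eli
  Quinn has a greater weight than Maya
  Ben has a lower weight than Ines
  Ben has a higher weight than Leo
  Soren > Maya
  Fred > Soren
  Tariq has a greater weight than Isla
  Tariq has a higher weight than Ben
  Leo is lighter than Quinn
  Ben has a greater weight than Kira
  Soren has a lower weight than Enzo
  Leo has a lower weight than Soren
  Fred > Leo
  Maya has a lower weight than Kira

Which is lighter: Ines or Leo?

Link the given pairs in sequence: Leo < Soren; Soren < Fred; Fred < Enzo; Enzo < Kira; Kira < Ben; Ben < Ines.
Chaining these gives Leo < Soren < Fred < Enzo < Kira < Ben < Ines.
So Leo < Ines; Leo is the lighter of the two.

Leo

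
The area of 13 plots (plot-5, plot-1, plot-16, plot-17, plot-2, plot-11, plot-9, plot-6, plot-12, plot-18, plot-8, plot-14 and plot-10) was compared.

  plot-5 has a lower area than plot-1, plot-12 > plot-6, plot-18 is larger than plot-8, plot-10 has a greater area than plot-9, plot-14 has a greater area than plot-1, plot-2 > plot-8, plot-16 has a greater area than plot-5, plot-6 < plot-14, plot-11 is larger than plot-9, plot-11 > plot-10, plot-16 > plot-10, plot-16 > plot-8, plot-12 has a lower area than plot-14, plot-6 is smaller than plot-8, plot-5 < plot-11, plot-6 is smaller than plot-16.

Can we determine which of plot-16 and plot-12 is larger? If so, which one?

Following every chain through plot-12: above plot-12 we get plot-14; below plot-12 we get plot-6.
plot-16 is not reached, and no chain runs the other way from plot-16 to plot-12.
So the given relations leave the order of plot-12 and plot-16 undetermined.

undetermined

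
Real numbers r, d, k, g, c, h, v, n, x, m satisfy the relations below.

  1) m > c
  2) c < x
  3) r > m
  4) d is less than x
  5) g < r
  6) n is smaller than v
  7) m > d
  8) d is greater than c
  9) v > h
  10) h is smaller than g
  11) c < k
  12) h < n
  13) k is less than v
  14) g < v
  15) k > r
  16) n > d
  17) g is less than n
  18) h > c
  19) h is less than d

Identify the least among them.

Chaining upward from c: directly above it, h, d, m, x, k; then g, n, r, v.
That covers every other element, and nothing is given below c, so c is the least.

c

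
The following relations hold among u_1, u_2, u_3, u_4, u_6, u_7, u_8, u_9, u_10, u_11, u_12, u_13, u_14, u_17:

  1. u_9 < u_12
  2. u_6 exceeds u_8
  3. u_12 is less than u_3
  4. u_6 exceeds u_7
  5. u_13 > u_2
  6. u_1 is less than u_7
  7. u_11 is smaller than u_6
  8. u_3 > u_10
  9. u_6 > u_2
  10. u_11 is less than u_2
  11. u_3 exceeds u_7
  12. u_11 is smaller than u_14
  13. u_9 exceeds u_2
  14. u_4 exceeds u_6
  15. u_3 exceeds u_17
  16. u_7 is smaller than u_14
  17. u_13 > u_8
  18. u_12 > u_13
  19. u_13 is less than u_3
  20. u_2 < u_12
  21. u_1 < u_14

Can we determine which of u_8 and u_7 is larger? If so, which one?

undetermined

Following every chain through u_8: above u_8 we get u_6, u_4, u_13, u_12, u_3.
u_7 is not reached, and no chain runs the other way from u_7 to u_8.
So the given relations leave the order of u_8 and u_7 undetermined.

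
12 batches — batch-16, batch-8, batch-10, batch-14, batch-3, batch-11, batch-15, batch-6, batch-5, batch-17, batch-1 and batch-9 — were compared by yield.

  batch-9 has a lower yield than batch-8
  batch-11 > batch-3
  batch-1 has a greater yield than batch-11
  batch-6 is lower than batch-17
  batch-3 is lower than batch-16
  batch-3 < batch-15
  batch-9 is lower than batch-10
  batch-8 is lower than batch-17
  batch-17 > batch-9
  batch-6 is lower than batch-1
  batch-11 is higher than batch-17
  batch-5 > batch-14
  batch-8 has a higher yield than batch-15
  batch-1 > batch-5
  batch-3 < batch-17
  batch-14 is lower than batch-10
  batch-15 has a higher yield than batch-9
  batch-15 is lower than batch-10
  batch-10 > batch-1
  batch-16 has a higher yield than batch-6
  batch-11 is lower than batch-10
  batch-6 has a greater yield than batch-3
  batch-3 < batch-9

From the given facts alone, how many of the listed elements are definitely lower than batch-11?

6

The elements the relations force below batch-11 are batch-3, batch-9, batch-15, batch-6, batch-8, batch-17 — no chain reaches any other.
That is 6.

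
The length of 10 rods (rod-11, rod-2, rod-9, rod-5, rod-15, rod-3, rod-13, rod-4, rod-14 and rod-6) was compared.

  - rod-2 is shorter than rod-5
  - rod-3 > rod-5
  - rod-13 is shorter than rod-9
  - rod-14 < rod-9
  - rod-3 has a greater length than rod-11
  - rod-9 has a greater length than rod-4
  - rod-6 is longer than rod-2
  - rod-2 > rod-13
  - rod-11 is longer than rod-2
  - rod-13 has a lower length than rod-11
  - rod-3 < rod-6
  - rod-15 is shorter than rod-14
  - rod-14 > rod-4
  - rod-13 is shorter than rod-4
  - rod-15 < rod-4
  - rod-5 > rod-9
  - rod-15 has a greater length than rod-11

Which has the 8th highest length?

The consecutive relations fix a unique order: rod-13 < rod-2 < rod-11 < rod-15 < rod-4 < rod-14 < rod-9 < rod-5 < rod-3 < rod-6.
Counting 8 from the largest end gives rod-11.

rod-11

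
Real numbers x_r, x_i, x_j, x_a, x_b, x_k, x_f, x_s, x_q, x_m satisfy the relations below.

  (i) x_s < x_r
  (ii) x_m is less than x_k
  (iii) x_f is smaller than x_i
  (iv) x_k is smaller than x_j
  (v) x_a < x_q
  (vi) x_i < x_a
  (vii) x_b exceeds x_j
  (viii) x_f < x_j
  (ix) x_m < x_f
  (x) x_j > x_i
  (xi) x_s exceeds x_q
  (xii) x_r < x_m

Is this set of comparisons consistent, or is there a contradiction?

inconsistent

Chaining the given relations yields x_f < x_i < x_a < x_q < x_s < x_r < x_m, so x_f < x_m. But one relation states x_m < x_f. These cannot both hold.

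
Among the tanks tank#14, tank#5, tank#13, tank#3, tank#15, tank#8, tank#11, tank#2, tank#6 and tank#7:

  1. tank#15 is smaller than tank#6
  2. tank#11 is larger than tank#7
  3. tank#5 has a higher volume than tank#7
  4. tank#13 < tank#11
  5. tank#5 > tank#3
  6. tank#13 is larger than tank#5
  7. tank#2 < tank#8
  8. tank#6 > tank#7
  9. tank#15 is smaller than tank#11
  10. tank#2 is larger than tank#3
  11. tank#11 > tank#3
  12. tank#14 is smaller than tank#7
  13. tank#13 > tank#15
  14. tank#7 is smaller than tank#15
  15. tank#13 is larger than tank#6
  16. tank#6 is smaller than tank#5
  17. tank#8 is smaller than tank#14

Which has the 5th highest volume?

Chaining the given pairs: tank#3 < tank#2 < tank#8 < tank#14 < tank#7 < tank#15 < tank#6 < tank#5 < tank#13 < tank#11.
Counting 5 from the largest end gives tank#15.

tank#15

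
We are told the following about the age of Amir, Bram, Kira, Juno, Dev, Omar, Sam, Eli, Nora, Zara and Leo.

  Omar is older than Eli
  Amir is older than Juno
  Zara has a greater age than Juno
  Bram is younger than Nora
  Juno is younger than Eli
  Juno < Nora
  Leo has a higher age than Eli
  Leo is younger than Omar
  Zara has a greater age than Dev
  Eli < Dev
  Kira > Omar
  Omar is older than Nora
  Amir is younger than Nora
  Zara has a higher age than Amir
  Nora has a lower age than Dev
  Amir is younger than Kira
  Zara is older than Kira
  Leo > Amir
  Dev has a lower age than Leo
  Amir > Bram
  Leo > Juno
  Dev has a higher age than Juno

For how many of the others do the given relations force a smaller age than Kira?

Directly below Kira: Amir, Omar.
One step further: Juno, Bram, Eli, Nora, Leo (7 so far).
One step further: Dev (8 so far).
No other element is forced below Kira by the given relations, so the count is 8.

8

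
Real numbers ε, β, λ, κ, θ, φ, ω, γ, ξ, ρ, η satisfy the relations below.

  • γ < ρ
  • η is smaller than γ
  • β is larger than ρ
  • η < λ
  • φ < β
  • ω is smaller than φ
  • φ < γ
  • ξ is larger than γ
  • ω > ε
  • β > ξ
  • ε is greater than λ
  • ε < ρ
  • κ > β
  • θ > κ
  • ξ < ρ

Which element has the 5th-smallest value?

φ

Chaining the given pairs: η < λ < ε < ω < φ < γ < ξ < ρ < β < κ < θ.
The 5th smallest is φ.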